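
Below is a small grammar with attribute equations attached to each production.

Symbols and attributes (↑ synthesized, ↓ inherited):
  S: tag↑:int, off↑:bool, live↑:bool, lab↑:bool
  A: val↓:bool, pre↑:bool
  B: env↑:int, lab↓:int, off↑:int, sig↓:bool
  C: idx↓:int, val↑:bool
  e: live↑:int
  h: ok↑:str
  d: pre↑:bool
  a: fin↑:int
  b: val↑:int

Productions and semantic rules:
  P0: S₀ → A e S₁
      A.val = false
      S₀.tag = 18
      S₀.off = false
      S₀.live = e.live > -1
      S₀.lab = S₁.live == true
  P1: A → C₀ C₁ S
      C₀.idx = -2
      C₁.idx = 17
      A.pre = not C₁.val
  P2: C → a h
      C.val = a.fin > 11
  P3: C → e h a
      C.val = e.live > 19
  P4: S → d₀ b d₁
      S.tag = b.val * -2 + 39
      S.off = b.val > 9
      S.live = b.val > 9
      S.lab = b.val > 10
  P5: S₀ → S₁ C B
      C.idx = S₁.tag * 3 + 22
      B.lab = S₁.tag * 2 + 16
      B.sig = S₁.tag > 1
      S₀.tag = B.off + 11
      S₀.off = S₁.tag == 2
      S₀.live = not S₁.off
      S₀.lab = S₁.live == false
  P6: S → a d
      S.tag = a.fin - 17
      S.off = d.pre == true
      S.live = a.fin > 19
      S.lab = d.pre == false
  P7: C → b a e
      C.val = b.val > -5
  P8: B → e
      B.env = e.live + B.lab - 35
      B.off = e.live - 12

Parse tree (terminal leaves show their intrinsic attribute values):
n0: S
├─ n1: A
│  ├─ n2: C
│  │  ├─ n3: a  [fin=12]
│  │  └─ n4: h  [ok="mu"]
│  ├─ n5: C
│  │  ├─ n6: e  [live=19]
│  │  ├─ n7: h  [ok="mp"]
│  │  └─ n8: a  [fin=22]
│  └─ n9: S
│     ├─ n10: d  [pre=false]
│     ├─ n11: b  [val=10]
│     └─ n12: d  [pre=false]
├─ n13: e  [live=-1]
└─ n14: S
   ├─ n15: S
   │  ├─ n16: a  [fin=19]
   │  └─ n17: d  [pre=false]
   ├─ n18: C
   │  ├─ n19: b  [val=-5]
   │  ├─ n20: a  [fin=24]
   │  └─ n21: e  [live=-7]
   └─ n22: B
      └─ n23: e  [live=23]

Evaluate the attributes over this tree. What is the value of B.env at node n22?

1. n1.val = false  [false]
2. n2.idx = -2  [-2]
3. n3.fin = 12  [terminal]
4. n4.ok = "mu"  [terminal]
5. n2.val = true  [a.fin > 11]
6. n5.idx = 17  [17]
7. n6.live = 19  [terminal]
8. n7.ok = "mp"  [terminal]
9. n8.fin = 22  [terminal]
10. n5.val = false  [e.live > 19]
11. n10.pre = false  [terminal]
12. n11.val = 10  [terminal]
13. n12.pre = false  [terminal]
14. n9.tag = 19  [b.val * -2 + 39]
15. n9.off = true  [b.val > 9]
16. n9.live = true  [b.val > 9]
17. n9.lab = false  [b.val > 10]
18. n1.pre = true  [not C₁.val]
19. n13.live = -1  [terminal]
20. n16.fin = 19  [terminal]
21. n17.pre = false  [terminal]
22. n15.tag = 2  [a.fin - 17]
23. n15.off = false  [d.pre == true]
24. n15.live = false  [a.fin > 19]
25. n15.lab = true  [d.pre == false]
26. n18.idx = 28  [S₁.tag * 3 + 22]
27. n19.val = -5  [terminal]
28. n20.fin = 24  [terminal]
29. n21.live = -7  [terminal]
30. n18.val = false  [b.val > -5]
31. n22.lab = 20  [S₁.tag * 2 + 16]
32. n22.sig = true  [S₁.tag > 1]
33. n23.live = 23  [terminal]
34. n22.env = 8  [e.live + B.lab - 35]
35. n22.off = 11  [e.live - 12]
36. n14.tag = 22  [B.off + 11]
37. n14.off = true  [S₁.tag == 2]
38. n14.live = true  [not S₁.off]
39. n14.lab = true  [S₁.live == false]
40. n0.tag = 18  [18]
41. n0.off = false  [false]
42. n0.live = false  [e.live > -1]
43. n0.lab = true  [S₁.live == true]

8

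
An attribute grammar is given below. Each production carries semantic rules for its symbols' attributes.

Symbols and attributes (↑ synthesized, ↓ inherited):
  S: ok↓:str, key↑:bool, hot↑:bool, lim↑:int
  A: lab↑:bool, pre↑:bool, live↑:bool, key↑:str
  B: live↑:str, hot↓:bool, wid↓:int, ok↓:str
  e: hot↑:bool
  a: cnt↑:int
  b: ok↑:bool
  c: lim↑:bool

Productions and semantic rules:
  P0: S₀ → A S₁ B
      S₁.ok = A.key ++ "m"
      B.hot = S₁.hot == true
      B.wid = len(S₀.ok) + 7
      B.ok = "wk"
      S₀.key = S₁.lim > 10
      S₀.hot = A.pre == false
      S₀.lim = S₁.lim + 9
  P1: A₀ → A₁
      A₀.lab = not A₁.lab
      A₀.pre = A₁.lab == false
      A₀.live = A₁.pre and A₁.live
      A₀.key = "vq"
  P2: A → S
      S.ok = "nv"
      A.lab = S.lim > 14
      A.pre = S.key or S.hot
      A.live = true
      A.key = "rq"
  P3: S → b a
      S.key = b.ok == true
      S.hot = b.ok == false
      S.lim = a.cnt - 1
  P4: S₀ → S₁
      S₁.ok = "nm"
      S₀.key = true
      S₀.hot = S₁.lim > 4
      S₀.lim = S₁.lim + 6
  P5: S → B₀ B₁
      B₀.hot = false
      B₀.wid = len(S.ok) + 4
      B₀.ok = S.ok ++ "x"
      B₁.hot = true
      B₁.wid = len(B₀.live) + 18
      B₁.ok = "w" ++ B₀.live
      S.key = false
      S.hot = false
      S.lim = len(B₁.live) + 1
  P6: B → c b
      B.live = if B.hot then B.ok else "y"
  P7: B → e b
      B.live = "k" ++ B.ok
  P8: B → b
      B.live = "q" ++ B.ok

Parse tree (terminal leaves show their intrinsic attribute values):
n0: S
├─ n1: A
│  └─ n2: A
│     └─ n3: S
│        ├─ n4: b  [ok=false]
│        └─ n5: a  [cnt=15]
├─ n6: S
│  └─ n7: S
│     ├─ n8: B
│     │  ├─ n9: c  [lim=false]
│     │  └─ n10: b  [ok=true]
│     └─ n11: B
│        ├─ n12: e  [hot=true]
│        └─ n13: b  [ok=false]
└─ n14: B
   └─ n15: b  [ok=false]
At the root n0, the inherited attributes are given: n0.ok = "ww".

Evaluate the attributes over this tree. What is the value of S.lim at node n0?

1. n0.ok = "ww"  [given at root]
2. n3.ok = "nv"  ["nv"]
3. n4.ok = false  [terminal]
4. n5.cnt = 15  [terminal]
5. n3.key = false  [b.ok == true]
6. n3.hot = true  [b.ok == false]
7. n3.lim = 14  [a.cnt - 1]
8. n2.lab = false  [S.lim > 14]
9. n2.pre = true  [S.key or S.hot]
10. n2.live = true  [true]
11. n2.key = "rq"  ["rq"]
12. n1.lab = true  [not A₁.lab]
13. n1.pre = true  [A₁.lab == false]
14. n1.live = true  [A₁.pre and A₁.live]
15. n1.key = "vq"  ["vq"]
16. n6.ok = "vqm"  [A.key ++ "m"]
17. n7.ok = "nm"  ["nm"]
18. n8.hot = false  [false]
19. n8.wid = 6  [len(S.ok) + 4]
20. n8.ok = "nmx"  [S.ok ++ "x"]
21. n9.lim = false  [terminal]
22. n10.ok = true  [terminal]
23. n8.live = "y"  [if B.hot then B.ok else "y"]
24. n11.hot = true  [true]
25. n11.wid = 19  [len(B₀.live) + 18]
26. n11.ok = "wy"  ["w" ++ B₀.live]
27. n12.hot = true  [terminal]
28. n13.ok = false  [terminal]
29. n11.live = "kwy"  ["k" ++ B.ok]
30. n7.key = false  [false]
31. n7.hot = false  [false]
32. n7.lim = 4  [len(B₁.live) + 1]
33. n6.key = true  [true]
34. n6.hot = false  [S₁.lim > 4]
35. n6.lim = 10  [S₁.lim + 6]
36. n14.hot = false  [S₁.hot == true]
37. n14.wid = 9  [len(S₀.ok) + 7]
38. n14.ok = "wk"  ["wk"]
39. n15.ok = false  [terminal]
40. n14.live = "qwk"  ["q" ++ B.ok]
41. n0.key = false  [S₁.lim > 10]
42. n0.hot = false  [A.pre == false]
43. n0.lim = 19  [S₁.lim + 9]

19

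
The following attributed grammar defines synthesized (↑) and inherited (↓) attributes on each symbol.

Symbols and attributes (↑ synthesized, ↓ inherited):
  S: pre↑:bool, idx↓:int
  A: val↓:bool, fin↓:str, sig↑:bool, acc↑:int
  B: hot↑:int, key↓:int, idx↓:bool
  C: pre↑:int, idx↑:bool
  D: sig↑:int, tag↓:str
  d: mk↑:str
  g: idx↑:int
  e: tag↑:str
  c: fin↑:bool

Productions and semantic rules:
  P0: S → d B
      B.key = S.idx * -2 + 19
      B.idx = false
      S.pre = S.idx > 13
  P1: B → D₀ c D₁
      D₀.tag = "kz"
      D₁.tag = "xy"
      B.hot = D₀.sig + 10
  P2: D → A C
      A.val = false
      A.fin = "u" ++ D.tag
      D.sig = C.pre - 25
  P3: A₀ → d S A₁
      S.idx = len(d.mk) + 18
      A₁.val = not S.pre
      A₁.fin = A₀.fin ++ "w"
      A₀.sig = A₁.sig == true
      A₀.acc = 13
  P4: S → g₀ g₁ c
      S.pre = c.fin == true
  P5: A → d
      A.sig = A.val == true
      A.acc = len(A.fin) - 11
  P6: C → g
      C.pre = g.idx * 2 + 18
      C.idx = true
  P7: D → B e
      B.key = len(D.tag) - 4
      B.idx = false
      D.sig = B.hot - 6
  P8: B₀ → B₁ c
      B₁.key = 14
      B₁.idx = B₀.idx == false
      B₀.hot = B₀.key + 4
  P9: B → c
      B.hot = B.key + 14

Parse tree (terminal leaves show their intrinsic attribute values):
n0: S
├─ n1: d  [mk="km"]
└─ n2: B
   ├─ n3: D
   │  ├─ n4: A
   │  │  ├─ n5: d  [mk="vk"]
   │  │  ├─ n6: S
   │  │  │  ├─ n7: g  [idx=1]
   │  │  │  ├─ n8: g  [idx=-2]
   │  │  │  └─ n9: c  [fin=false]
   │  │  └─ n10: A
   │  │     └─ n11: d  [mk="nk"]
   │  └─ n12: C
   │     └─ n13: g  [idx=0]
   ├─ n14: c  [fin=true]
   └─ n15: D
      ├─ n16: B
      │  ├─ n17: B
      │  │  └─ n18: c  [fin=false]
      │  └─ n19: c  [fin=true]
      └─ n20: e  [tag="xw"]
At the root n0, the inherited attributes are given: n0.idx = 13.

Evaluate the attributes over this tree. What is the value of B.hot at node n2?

3

1. n0.idx = 13  [given at root]
2. n1.mk = "km"  [terminal]
3. n2.key = -7  [S.idx * -2 + 19]
4. n2.idx = false  [false]
5. n3.tag = "kz"  ["kz"]
6. n4.val = false  [false]
7. n4.fin = "ukz"  ["u" ++ D.tag]
8. n5.mk = "vk"  [terminal]
9. n6.idx = 20  [len(d.mk) + 18]
10. n7.idx = 1  [terminal]
11. n8.idx = -2  [terminal]
12. n9.fin = false  [terminal]
13. n6.pre = false  [c.fin == true]
14. n10.val = true  [not S.pre]
15. n10.fin = "ukzw"  [A₀.fin ++ "w"]
16. n11.mk = "nk"  [terminal]
17. n10.sig = true  [A.val == true]
18. n10.acc = -7  [len(A.fin) - 11]
19. n4.sig = true  [A₁.sig == true]
20. n4.acc = 13  [13]
21. n13.idx = 0  [terminal]
22. n12.pre = 18  [g.idx * 2 + 18]
23. n12.idx = true  [true]
24. n3.sig = -7  [C.pre - 25]
25. n14.fin = true  [terminal]
26. n15.tag = "xy"  ["xy"]
27. n16.key = -2  [len(D.tag) - 4]
28. n16.idx = false  [false]
29. n17.key = 14  [14]
30. n17.idx = true  [B₀.idx == false]
31. n18.fin = false  [terminal]
32. n17.hot = 28  [B.key + 14]
33. n19.fin = true  [terminal]
34. n16.hot = 2  [B₀.key + 4]
35. n20.tag = "xw"  [terminal]
36. n15.sig = -4  [B.hot - 6]
37. n2.hot = 3  [D₀.sig + 10]
38. n0.pre = false  [S.idx > 13]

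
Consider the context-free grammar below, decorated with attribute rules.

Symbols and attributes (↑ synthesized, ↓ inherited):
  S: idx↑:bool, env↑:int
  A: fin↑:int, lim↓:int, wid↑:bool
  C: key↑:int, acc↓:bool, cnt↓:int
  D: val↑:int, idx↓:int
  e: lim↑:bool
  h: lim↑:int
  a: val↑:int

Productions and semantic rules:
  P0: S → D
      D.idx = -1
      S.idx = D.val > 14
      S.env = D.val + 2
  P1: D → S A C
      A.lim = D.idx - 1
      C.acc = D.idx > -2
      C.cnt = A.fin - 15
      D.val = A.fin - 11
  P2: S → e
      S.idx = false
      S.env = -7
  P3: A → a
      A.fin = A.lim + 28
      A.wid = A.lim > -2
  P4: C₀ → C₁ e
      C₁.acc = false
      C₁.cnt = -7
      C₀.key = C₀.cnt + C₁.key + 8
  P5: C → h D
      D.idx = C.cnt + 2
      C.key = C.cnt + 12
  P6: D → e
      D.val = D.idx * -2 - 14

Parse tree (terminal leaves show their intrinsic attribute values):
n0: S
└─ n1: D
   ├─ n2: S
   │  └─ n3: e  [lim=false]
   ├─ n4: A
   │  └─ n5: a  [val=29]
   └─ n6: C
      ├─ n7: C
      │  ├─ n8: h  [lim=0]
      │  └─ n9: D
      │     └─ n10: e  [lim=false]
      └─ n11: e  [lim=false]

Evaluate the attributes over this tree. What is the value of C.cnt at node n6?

11

1. n1.idx = -1  [-1]
2. n3.lim = false  [terminal]
3. n2.idx = false  [false]
4. n2.env = -7  [-7]
5. n4.lim = -2  [D.idx - 1]
6. n5.val = 29  [terminal]
7. n4.fin = 26  [A.lim + 28]
8. n4.wid = false  [A.lim > -2]
9. n6.acc = true  [D.idx > -2]
10. n6.cnt = 11  [A.fin - 15]
11. n7.acc = false  [false]
12. n7.cnt = -7  [-7]
13. n8.lim = 0  [terminal]
14. n9.idx = -5  [C.cnt + 2]
15. n10.lim = false  [terminal]
16. n9.val = -4  [D.idx * -2 - 14]
17. n7.key = 5  [C.cnt + 12]
18. n11.lim = false  [terminal]
19. n6.key = 24  [C₀.cnt + C₁.key + 8]
20. n1.val = 15  [A.fin - 11]
21. n0.idx = true  [D.val > 14]
22. n0.env = 17  [D.val + 2]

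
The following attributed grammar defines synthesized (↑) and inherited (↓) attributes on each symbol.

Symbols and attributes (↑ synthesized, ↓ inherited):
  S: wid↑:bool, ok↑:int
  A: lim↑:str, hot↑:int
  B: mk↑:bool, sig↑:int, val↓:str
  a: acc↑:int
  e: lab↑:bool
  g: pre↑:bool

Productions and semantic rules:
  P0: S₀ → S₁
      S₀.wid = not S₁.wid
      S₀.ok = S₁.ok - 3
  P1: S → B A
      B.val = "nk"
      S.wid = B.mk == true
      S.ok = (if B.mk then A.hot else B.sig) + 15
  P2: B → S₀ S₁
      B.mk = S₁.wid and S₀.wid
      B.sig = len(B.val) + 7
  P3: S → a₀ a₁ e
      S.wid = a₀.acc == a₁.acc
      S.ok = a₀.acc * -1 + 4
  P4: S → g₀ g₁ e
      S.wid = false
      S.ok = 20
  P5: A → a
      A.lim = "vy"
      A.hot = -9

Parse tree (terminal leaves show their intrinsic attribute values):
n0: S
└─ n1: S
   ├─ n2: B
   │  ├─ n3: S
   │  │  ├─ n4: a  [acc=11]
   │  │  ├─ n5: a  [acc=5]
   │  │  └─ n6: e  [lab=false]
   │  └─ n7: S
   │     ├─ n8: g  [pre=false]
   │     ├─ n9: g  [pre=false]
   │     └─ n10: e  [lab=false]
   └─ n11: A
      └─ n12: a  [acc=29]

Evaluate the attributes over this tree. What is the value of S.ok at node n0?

1. n2.val = "nk"  ["nk"]
2. n4.acc = 11  [terminal]
3. n5.acc = 5  [terminal]
4. n6.lab = false  [terminal]
5. n3.wid = false  [a₀.acc == a₁.acc]
6. n3.ok = -7  [a₀.acc * -1 + 4]
7. n8.pre = false  [terminal]
8. n9.pre = false  [terminal]
9. n10.lab = false  [terminal]
10. n7.wid = false  [false]
11. n7.ok = 20  [20]
12. n2.mk = false  [S₁.wid and S₀.wid]
13. n2.sig = 9  [len(B.val) + 7]
14. n12.acc = 29  [terminal]
15. n11.lim = "vy"  ["vy"]
16. n11.hot = -9  [-9]
17. n1.wid = false  [B.mk == true]
18. n1.ok = 24  [(if B.mk then A.hot else B.sig) + 15]
19. n0.wid = true  [not S₁.wid]
20. n0.ok = 21  [S₁.ok - 3]

21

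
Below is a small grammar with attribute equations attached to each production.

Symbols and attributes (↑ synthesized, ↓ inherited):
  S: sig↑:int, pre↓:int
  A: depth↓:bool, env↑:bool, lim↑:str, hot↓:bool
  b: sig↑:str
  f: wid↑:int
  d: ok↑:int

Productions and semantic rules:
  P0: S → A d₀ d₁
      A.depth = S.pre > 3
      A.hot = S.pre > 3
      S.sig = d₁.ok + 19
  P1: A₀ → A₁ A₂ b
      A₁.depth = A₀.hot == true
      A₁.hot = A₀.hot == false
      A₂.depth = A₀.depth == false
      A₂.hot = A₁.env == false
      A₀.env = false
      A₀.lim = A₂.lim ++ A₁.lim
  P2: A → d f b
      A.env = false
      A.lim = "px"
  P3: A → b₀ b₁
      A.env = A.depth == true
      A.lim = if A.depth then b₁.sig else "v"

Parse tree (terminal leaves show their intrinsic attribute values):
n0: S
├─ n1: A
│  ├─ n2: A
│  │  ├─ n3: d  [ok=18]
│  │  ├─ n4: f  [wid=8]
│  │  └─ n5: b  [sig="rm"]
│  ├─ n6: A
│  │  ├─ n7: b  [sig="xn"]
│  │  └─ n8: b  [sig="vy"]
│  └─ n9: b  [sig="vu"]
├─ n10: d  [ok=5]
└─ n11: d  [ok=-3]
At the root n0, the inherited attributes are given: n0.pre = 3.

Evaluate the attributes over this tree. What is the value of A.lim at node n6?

"vy"

1. n0.pre = 3  [given at root]
2. n1.depth = false  [S.pre > 3]
3. n1.hot = false  [S.pre > 3]
4. n2.depth = false  [A₀.hot == true]
5. n2.hot = true  [A₀.hot == false]
6. n3.ok = 18  [terminal]
7. n4.wid = 8  [terminal]
8. n5.sig = "rm"  [terminal]
9. n2.env = false  [false]
10. n2.lim = "px"  ["px"]
11. n6.depth = true  [A₀.depth == false]
12. n6.hot = true  [A₁.env == false]
13. n7.sig = "xn"  [terminal]
14. n8.sig = "vy"  [terminal]
15. n6.env = true  [A.depth == true]
16. n6.lim = "vy"  [if A.depth then b₁.sig else "v"]
17. n9.sig = "vu"  [terminal]
18. n1.env = false  [false]
19. n1.lim = "vypx"  [A₂.lim ++ A₁.lim]
20. n10.ok = 5  [terminal]
21. n11.ok = -3  [terminal]
22. n0.sig = 16  [d₁.ok + 19]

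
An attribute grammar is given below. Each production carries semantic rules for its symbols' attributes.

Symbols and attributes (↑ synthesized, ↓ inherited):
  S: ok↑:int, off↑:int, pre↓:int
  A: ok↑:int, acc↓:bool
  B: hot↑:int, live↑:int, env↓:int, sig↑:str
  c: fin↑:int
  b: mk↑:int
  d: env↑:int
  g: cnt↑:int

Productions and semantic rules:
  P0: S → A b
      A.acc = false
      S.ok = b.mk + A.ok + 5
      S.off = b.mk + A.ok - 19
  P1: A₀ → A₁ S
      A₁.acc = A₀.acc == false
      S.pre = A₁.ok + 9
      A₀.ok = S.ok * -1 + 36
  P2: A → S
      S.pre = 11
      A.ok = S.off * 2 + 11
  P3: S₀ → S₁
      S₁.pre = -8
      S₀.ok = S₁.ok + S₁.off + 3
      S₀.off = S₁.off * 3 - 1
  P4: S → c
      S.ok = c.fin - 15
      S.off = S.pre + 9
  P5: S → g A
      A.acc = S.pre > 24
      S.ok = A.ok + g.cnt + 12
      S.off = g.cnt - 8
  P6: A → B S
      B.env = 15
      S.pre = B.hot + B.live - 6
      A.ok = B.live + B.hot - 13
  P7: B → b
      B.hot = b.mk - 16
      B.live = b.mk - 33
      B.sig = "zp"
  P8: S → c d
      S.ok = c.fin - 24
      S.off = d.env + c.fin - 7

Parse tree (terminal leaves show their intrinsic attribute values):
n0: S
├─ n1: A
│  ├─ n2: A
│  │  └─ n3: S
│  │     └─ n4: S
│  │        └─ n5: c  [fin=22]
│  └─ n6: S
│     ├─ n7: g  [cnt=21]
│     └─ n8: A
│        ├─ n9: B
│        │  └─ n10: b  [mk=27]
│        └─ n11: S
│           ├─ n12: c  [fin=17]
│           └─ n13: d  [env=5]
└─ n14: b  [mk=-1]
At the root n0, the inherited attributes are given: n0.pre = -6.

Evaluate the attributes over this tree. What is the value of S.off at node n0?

-9

1. n0.pre = -6  [given at root]
2. n1.acc = false  [false]
3. n2.acc = true  [A₀.acc == false]
4. n3.pre = 11  [11]
5. n4.pre = -8  [-8]
6. n5.fin = 22  [terminal]
7. n4.ok = 7  [c.fin - 15]
8. n4.off = 1  [S.pre + 9]
9. n3.ok = 11  [S₁.ok + S₁.off + 3]
10. n3.off = 2  [S₁.off * 3 - 1]
11. n2.ok = 15  [S.off * 2 + 11]
12. n6.pre = 24  [A₁.ok + 9]
13. n7.cnt = 21  [terminal]
14. n8.acc = false  [S.pre > 24]
15. n9.env = 15  [15]
16. n10.mk = 27  [terminal]
17. n9.hot = 11  [b.mk - 16]
18. n9.live = -6  [b.mk - 33]
19. n9.sig = "zp"  ["zp"]
20. n11.pre = -1  [B.hot + B.live - 6]
21. n12.fin = 17  [terminal]
22. n13.env = 5  [terminal]
23. n11.ok = -7  [c.fin - 24]
24. n11.off = 15  [d.env + c.fin - 7]
25. n8.ok = -8  [B.live + B.hot - 13]
26. n6.ok = 25  [A.ok + g.cnt + 12]
27. n6.off = 13  [g.cnt - 8]
28. n1.ok = 11  [S.ok * -1 + 36]
29. n14.mk = -1  [terminal]
30. n0.ok = 15  [b.mk + A.ok + 5]
31. n0.off = -9  [b.mk + A.ok - 19]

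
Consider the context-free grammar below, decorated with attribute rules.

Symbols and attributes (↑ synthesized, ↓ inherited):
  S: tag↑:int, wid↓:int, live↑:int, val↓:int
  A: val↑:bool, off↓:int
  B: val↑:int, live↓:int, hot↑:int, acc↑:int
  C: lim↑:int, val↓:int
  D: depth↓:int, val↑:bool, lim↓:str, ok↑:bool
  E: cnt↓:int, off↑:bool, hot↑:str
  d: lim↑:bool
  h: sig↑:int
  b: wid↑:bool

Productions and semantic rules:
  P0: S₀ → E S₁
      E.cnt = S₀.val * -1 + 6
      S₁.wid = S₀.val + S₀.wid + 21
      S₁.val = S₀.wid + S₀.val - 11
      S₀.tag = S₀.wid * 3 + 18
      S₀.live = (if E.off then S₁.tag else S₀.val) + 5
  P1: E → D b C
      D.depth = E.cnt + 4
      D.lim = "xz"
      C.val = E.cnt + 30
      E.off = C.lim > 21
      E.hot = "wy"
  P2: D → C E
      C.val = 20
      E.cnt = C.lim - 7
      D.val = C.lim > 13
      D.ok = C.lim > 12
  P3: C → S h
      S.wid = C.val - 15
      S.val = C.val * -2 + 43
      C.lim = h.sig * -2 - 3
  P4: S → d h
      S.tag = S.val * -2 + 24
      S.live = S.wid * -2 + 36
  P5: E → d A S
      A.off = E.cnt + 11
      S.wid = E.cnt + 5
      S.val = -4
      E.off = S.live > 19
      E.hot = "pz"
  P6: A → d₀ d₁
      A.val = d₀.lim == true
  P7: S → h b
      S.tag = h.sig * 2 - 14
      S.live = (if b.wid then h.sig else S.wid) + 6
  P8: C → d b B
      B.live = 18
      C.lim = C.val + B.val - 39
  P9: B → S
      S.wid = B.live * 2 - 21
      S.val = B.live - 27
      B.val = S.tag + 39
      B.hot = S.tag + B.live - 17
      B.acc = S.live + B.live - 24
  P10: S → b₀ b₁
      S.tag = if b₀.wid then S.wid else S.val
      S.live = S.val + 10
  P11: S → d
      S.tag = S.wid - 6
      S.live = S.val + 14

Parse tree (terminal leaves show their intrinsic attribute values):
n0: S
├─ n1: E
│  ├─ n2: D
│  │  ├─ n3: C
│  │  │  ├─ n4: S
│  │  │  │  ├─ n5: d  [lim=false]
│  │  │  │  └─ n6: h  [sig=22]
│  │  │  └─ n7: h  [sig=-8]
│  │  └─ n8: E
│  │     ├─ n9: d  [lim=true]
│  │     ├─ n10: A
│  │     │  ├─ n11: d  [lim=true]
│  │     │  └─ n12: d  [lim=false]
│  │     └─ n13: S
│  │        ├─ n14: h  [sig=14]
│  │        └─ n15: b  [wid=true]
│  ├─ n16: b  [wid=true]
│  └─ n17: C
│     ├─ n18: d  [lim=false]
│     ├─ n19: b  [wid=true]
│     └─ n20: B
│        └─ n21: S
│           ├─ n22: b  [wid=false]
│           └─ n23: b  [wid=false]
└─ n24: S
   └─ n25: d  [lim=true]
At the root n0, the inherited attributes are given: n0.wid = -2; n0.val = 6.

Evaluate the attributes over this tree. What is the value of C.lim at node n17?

21

1. n0.wid = -2  [given at root]
2. n0.val = 6  [given at root]
3. n1.cnt = 0  [S₀.val * -1 + 6]
4. n2.depth = 4  [E.cnt + 4]
5. n2.lim = "xz"  ["xz"]
6. n3.val = 20  [20]
7. n4.wid = 5  [C.val - 15]
8. n4.val = 3  [C.val * -2 + 43]
9. n5.lim = false  [terminal]
10. n6.sig = 22  [terminal]
11. n4.tag = 18  [S.val * -2 + 24]
12. n4.live = 26  [S.wid * -2 + 36]
13. n7.sig = -8  [terminal]
14. n3.lim = 13  [h.sig * -2 - 3]
15. n8.cnt = 6  [C.lim - 7]
16. n9.lim = true  [terminal]
17. n10.off = 17  [E.cnt + 11]
18. n11.lim = true  [terminal]
19. n12.lim = false  [terminal]
20. n10.val = true  [d₀.lim == true]
21. n13.wid = 11  [E.cnt + 5]
22. n13.val = -4  [-4]
23. n14.sig = 14  [terminal]
24. n15.wid = true  [terminal]
25. n13.tag = 14  [h.sig * 2 - 14]
26. n13.live = 20  [(if b.wid then h.sig else S.wid) + 6]
27. n8.off = true  [S.live > 19]
28. n8.hot = "pz"  ["pz"]
29. n2.val = false  [C.lim > 13]
30. n2.ok = true  [C.lim > 12]
31. n16.wid = true  [terminal]
32. n17.val = 30  [E.cnt + 30]
33. n18.lim = false  [terminal]
34. n19.wid = true  [terminal]
35. n20.live = 18  [18]
36. n21.wid = 15  [B.live * 2 - 21]
37. n21.val = -9  [B.live - 27]
38. n22.wid = false  [terminal]
39. n23.wid = false  [terminal]
40. n21.tag = -9  [if b₀.wid then S.wid else S.val]
41. n21.live = 1  [S.val + 10]
42. n20.val = 30  [S.tag + 39]
43. n20.hot = -8  [S.tag + B.live - 17]
44. n20.acc = -5  [S.live + B.live - 24]
45. n17.lim = 21  [C.val + B.val - 39]
46. n1.off = false  [C.lim > 21]
47. n1.hot = "wy"  ["wy"]
48. n24.wid = 25  [S₀.val + S₀.wid + 21]
49. n24.val = -7  [S₀.wid + S₀.val - 11]
50. n25.lim = true  [terminal]
51. n24.tag = 19  [S.wid - 6]
52. n24.live = 7  [S.val + 14]
53. n0.tag = 12  [S₀.wid * 3 + 18]
54. n0.live = 11  [(if E.off then S₁.tag else S₀.val) + 5]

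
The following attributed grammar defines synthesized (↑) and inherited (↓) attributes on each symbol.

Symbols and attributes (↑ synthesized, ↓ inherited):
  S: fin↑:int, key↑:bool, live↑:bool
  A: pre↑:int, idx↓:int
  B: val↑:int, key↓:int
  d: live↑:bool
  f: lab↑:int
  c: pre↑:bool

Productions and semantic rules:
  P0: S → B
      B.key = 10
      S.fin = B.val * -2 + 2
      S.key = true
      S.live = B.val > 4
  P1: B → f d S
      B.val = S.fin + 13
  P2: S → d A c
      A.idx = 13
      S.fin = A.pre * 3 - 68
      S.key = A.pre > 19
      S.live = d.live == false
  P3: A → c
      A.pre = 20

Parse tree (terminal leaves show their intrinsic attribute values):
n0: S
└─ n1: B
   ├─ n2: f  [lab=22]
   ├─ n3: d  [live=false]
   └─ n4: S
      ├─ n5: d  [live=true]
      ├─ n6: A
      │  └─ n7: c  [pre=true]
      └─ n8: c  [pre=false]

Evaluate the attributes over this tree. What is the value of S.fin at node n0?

-8

1. n1.key = 10  [10]
2. n2.lab = 22  [terminal]
3. n3.live = false  [terminal]
4. n5.live = true  [terminal]
5. n6.idx = 13  [13]
6. n7.pre = true  [terminal]
7. n6.pre = 20  [20]
8. n8.pre = false  [terminal]
9. n4.fin = -8  [A.pre * 3 - 68]
10. n4.key = true  [A.pre > 19]
11. n4.live = false  [d.live == false]
12. n1.val = 5  [S.fin + 13]
13. n0.fin = -8  [B.val * -2 + 2]
14. n0.key = true  [true]
15. n0.live = true  [B.val > 4]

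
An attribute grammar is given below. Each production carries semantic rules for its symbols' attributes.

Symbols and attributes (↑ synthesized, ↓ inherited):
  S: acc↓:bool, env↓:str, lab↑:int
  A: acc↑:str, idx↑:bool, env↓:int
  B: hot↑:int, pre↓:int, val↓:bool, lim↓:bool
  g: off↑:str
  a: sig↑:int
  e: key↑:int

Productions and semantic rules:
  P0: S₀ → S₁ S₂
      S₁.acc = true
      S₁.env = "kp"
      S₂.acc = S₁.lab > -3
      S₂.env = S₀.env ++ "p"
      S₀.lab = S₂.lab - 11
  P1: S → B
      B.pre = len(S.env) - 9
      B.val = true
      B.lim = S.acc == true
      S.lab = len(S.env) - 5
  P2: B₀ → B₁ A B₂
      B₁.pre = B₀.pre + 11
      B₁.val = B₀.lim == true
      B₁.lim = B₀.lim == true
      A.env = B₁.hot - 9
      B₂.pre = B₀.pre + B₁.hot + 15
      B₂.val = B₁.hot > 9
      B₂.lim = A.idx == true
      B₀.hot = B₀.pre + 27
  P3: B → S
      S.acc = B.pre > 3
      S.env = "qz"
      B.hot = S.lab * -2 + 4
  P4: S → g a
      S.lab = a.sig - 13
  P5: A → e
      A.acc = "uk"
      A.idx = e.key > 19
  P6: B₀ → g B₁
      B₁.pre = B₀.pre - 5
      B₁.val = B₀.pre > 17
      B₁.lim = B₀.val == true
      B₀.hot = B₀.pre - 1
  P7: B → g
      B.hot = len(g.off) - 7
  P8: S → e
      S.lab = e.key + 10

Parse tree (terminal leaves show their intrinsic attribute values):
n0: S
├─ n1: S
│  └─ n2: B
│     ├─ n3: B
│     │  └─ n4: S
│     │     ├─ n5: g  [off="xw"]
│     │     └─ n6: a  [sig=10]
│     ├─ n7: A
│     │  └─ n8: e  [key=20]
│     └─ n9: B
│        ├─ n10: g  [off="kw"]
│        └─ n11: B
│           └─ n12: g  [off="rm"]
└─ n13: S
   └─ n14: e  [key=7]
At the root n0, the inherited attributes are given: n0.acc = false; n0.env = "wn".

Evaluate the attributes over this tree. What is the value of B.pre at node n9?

1. n0.acc = false  [given at root]
2. n0.env = "wn"  [given at root]
3. n1.acc = true  [true]
4. n1.env = "kp"  ["kp"]
5. n2.pre = -7  [len(S.env) - 9]
6. n2.val = true  [true]
7. n2.lim = true  [S.acc == true]
8. n3.pre = 4  [B₀.pre + 11]
9. n3.val = true  [B₀.lim == true]
10. n3.lim = true  [B₀.lim == true]
11. n4.acc = true  [B.pre > 3]
12. n4.env = "qz"  ["qz"]
13. n5.off = "xw"  [terminal]
14. n6.sig = 10  [terminal]
15. n4.lab = -3  [a.sig - 13]
16. n3.hot = 10  [S.lab * -2 + 4]
17. n7.env = 1  [B₁.hot - 9]
18. n8.key = 20  [terminal]
19. n7.acc = "uk"  ["uk"]
20. n7.idx = true  [e.key > 19]
21. n9.pre = 18  [B₀.pre + B₁.hot + 15]
22. n9.val = true  [B₁.hot > 9]
23. n9.lim = true  [A.idx == true]
24. n10.off = "kw"  [terminal]
25. n11.pre = 13  [B₀.pre - 5]
26. n11.val = true  [B₀.pre > 17]
27. n11.lim = true  [B₀.val == true]
28. n12.off = "rm"  [terminal]
29. n11.hot = -5  [len(g.off) - 7]
30. n9.hot = 17  [B₀.pre - 1]
31. n2.hot = 20  [B₀.pre + 27]
32. n1.lab = -3  [len(S.env) - 5]
33. n13.acc = false  [S₁.lab > -3]
34. n13.env = "wnp"  [S₀.env ++ "p"]
35. n14.key = 7  [terminal]
36. n13.lab = 17  [e.key + 10]
37. n0.lab = 6  [S₂.lab - 11]

18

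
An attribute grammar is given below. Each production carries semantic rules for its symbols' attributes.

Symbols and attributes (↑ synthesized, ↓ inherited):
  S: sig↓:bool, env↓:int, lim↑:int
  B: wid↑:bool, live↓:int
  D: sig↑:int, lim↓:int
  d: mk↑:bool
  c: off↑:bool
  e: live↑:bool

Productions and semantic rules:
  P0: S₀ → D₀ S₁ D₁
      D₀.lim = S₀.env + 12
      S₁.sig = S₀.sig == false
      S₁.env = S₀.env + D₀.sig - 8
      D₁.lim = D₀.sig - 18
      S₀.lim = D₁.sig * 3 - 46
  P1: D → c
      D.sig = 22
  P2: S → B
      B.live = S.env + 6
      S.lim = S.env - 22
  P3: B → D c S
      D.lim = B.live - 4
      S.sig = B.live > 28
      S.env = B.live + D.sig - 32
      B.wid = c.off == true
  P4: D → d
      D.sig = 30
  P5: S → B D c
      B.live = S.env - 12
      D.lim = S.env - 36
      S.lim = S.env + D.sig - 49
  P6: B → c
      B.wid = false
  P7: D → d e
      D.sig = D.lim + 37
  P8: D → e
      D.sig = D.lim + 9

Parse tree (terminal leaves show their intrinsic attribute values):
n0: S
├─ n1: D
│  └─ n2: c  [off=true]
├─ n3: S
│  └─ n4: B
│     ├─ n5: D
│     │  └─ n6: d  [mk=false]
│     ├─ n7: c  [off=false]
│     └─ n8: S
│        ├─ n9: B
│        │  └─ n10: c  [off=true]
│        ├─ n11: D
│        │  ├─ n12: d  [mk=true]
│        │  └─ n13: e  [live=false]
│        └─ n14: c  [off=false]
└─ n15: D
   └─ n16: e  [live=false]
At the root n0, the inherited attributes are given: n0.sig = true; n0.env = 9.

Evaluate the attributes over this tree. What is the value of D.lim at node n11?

1. n0.sig = true  [given at root]
2. n0.env = 9  [given at root]
3. n1.lim = 21  [S₀.env + 12]
4. n2.off = true  [terminal]
5. n1.sig = 22  [22]
6. n3.sig = false  [S₀.sig == false]
7. n3.env = 23  [S₀.env + D₀.sig - 8]
8. n4.live = 29  [S.env + 6]
9. n5.lim = 25  [B.live - 4]
10. n6.mk = false  [terminal]
11. n5.sig = 30  [30]
12. n7.off = false  [terminal]
13. n8.sig = true  [B.live > 28]
14. n8.env = 27  [B.live + D.sig - 32]
15. n9.live = 15  [S.env - 12]
16. n10.off = true  [terminal]
17. n9.wid = false  [false]
18. n11.lim = -9  [S.env - 36]
19. n12.mk = true  [terminal]
20. n13.live = false  [terminal]
21. n11.sig = 28  [D.lim + 37]
22. n14.off = false  [terminal]
23. n8.lim = 6  [S.env + D.sig - 49]
24. n4.wid = false  [c.off == true]
25. n3.lim = 1  [S.env - 22]
26. n15.lim = 4  [D₀.sig - 18]
27. n16.live = false  [terminal]
28. n15.sig = 13  [D.lim + 9]
29. n0.lim = -7  [D₁.sig * 3 - 46]

-9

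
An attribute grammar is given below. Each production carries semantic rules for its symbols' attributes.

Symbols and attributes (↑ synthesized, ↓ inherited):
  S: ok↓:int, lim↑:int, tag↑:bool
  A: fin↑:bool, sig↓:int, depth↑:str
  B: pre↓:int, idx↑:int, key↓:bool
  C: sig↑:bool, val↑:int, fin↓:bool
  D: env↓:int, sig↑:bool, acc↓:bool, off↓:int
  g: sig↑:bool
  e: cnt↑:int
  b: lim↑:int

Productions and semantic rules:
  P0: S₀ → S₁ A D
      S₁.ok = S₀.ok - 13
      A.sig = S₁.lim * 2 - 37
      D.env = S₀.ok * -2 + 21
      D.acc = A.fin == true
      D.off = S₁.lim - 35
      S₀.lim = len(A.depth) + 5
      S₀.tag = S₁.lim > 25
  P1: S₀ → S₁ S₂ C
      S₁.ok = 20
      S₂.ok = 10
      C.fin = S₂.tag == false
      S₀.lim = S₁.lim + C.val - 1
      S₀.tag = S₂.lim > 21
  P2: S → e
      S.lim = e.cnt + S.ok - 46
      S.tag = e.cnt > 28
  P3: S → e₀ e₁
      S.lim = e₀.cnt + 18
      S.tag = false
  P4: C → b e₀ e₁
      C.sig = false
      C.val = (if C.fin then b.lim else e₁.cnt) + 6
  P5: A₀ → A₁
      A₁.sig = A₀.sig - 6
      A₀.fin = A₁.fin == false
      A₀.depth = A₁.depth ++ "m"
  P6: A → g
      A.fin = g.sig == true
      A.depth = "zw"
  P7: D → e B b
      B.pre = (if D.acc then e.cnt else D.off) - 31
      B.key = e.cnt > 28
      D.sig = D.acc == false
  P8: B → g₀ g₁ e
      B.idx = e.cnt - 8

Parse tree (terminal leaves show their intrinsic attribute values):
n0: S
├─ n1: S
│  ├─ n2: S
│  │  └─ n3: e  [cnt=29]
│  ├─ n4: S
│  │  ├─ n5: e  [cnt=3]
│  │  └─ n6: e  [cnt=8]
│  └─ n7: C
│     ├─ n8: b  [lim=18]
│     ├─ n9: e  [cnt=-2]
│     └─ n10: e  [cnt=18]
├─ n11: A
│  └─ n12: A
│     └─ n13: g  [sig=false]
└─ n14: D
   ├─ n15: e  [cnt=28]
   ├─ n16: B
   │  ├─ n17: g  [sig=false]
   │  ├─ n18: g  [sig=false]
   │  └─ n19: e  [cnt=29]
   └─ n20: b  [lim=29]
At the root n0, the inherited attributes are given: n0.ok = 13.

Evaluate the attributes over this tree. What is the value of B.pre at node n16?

-3

1. n0.ok = 13  [given at root]
2. n1.ok = 0  [S₀.ok - 13]
3. n2.ok = 20  [20]
4. n3.cnt = 29  [terminal]
5. n2.lim = 3  [e.cnt + S.ok - 46]
6. n2.tag = true  [e.cnt > 28]
7. n4.ok = 10  [10]
8. n5.cnt = 3  [terminal]
9. n6.cnt = 8  [terminal]
10. n4.lim = 21  [e₀.cnt + 18]
11. n4.tag = false  [false]
12. n7.fin = true  [S₂.tag == false]
13. n8.lim = 18  [terminal]
14. n9.cnt = -2  [terminal]
15. n10.cnt = 18  [terminal]
16. n7.sig = false  [false]
17. n7.val = 24  [(if C.fin then b.lim else e₁.cnt) + 6]
18. n1.lim = 26  [S₁.lim + C.val - 1]
19. n1.tag = false  [S₂.lim > 21]
20. n11.sig = 15  [S₁.lim * 2 - 37]
21. n12.sig = 9  [A₀.sig - 6]
22. n13.sig = false  [terminal]
23. n12.fin = false  [g.sig == true]
24. n12.depth = "zw"  ["zw"]
25. n11.fin = true  [A₁.fin == false]
26. n11.depth = "zwm"  [A₁.depth ++ "m"]
27. n14.env = -5  [S₀.ok * -2 + 21]
28. n14.acc = true  [A.fin == true]
29. n14.off = -9  [S₁.lim - 35]
30. n15.cnt = 28  [terminal]
31. n16.pre = -3  [(if D.acc then e.cnt else D.off) - 31]
32. n16.key = false  [e.cnt > 28]
33. n17.sig = false  [terminal]
34. n18.sig = false  [terminal]
35. n19.cnt = 29  [terminal]
36. n16.idx = 21  [e.cnt - 8]
37. n20.lim = 29  [terminal]
38. n14.sig = false  [D.acc == false]
39. n0.lim = 8  [len(A.depth) + 5]
40. n0.tag = true  [S₁.lim > 25]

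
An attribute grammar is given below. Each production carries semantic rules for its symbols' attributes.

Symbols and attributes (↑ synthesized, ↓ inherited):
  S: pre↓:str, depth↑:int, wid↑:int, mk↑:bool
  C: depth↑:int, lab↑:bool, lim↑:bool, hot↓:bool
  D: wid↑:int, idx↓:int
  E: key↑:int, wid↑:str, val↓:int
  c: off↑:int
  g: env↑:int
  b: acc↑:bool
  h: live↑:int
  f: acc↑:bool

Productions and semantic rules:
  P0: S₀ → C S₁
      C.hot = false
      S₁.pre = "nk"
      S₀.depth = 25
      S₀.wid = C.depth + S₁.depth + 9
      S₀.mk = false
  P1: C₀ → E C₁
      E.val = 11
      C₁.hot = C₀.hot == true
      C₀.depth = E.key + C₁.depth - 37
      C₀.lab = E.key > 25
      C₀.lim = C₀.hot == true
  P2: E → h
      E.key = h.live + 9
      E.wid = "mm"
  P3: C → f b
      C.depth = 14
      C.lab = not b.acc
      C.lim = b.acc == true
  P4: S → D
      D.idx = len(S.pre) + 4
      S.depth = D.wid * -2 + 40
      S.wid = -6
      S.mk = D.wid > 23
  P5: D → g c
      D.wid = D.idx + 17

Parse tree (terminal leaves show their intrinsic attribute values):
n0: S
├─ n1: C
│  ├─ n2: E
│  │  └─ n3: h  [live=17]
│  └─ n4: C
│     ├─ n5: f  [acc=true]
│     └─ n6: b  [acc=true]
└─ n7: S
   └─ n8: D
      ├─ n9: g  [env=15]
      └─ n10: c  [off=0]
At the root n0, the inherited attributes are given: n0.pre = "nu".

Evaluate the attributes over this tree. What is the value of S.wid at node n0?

1. n0.pre = "nu"  [given at root]
2. n1.hot = false  [false]
3. n2.val = 11  [11]
4. n3.live = 17  [terminal]
5. n2.key = 26  [h.live + 9]
6. n2.wid = "mm"  ["mm"]
7. n4.hot = false  [C₀.hot == true]
8. n5.acc = true  [terminal]
9. n6.acc = true  [terminal]
10. n4.depth = 14  [14]
11. n4.lab = false  [not b.acc]
12. n4.lim = true  [b.acc == true]
13. n1.depth = 3  [E.key + C₁.depth - 37]
14. n1.lab = true  [E.key > 25]
15. n1.lim = false  [C₀.hot == true]
16. n7.pre = "nk"  ["nk"]
17. n8.idx = 6  [len(S.pre) + 4]
18. n9.env = 15  [terminal]
19. n10.off = 0  [terminal]
20. n8.wid = 23  [D.idx + 17]
21. n7.depth = -6  [D.wid * -2 + 40]
22. n7.wid = -6  [-6]
23. n7.mk = false  [D.wid > 23]
24. n0.depth = 25  [25]
25. n0.wid = 6  [C.depth + S₁.depth + 9]
26. n0.mk = false  [false]

6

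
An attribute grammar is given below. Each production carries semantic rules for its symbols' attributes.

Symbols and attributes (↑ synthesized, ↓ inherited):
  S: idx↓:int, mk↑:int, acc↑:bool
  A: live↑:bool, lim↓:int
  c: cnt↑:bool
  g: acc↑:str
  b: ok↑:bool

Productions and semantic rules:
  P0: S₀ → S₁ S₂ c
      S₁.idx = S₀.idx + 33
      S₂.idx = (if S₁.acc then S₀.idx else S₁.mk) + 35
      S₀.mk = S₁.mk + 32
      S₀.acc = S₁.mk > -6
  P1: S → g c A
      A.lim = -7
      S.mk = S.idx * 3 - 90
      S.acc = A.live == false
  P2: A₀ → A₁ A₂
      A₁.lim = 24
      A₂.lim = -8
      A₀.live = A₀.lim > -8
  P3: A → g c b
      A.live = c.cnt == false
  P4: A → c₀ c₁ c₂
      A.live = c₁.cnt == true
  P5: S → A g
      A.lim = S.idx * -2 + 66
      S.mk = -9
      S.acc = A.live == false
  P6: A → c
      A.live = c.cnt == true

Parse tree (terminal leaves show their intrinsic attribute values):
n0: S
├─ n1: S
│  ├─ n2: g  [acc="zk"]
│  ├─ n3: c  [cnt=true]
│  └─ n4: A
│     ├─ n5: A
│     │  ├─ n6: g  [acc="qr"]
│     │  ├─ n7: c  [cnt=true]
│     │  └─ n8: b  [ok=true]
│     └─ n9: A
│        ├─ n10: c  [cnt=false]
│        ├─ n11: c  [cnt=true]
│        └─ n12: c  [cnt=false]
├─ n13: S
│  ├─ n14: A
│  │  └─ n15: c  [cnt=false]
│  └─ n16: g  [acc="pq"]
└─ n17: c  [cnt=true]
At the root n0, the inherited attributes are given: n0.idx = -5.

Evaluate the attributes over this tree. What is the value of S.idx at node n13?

1. n0.idx = -5  [given at root]
2. n1.idx = 28  [S₀.idx + 33]
3. n2.acc = "zk"  [terminal]
4. n3.cnt = true  [terminal]
5. n4.lim = -7  [-7]
6. n5.lim = 24  [24]
7. n6.acc = "qr"  [terminal]
8. n7.cnt = true  [terminal]
9. n8.ok = true  [terminal]
10. n5.live = false  [c.cnt == false]
11. n9.lim = -8  [-8]
12. n10.cnt = false  [terminal]
13. n11.cnt = true  [terminal]
14. n12.cnt = false  [terminal]
15. n9.live = true  [c₁.cnt == true]
16. n4.live = true  [A₀.lim > -8]
17. n1.mk = -6  [S.idx * 3 - 90]
18. n1.acc = false  [A.live == false]
19. n13.idx = 29  [(if S₁.acc then S₀.idx else S₁.mk) + 35]
20. n14.lim = 8  [S.idx * -2 + 66]
21. n15.cnt = false  [terminal]
22. n14.live = false  [c.cnt == true]
23. n16.acc = "pq"  [terminal]
24. n13.mk = -9  [-9]
25. n13.acc = true  [A.live == false]
26. n17.cnt = true  [terminal]
27. n0.mk = 26  [S₁.mk + 32]
28. n0.acc = false  [S₁.mk > -6]

29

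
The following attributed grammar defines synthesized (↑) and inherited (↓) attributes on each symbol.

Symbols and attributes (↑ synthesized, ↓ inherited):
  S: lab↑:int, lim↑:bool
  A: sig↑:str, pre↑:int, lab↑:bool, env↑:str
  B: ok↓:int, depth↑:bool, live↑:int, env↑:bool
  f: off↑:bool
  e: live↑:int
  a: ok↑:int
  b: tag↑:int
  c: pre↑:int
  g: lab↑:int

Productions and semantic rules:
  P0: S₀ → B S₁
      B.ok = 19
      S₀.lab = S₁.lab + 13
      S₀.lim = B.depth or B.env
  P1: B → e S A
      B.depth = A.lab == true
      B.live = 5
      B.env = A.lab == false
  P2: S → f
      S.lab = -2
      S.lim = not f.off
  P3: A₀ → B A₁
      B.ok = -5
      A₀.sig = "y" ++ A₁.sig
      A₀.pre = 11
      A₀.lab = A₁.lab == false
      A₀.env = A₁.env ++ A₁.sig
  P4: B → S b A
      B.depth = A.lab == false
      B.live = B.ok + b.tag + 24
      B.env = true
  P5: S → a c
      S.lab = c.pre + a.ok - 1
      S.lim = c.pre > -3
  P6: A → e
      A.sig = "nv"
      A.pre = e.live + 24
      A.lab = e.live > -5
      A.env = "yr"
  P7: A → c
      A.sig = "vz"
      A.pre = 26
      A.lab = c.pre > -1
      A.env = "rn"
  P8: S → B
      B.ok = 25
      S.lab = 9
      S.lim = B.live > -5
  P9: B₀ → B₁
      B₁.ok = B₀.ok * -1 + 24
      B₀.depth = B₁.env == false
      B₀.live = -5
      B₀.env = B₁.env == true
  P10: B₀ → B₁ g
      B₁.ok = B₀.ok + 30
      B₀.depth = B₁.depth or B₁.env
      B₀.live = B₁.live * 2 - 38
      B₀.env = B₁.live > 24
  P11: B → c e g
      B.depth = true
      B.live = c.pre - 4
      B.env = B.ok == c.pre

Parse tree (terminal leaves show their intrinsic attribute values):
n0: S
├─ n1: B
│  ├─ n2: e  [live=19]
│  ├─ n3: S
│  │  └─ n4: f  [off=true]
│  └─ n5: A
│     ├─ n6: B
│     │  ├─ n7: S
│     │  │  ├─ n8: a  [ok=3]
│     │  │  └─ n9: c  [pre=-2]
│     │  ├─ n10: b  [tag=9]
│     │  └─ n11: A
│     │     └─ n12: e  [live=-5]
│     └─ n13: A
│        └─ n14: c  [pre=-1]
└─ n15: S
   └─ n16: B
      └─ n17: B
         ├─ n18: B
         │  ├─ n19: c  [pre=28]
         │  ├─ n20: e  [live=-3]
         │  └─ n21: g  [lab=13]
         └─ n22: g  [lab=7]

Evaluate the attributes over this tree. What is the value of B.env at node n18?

1. n1.ok = 19  [19]
2. n2.live = 19  [terminal]
3. n4.off = true  [terminal]
4. n3.lab = -2  [-2]
5. n3.lim = false  [not f.off]
6. n6.ok = -5  [-5]
7. n8.ok = 3  [terminal]
8. n9.pre = -2  [terminal]
9. n7.lab = 0  [c.pre + a.ok - 1]
10. n7.lim = true  [c.pre > -3]
11. n10.tag = 9  [terminal]
12. n12.live = -5  [terminal]
13. n11.sig = "nv"  ["nv"]
14. n11.pre = 19  [e.live + 24]
15. n11.lab = false  [e.live > -5]
16. n11.env = "yr"  ["yr"]
17. n6.depth = true  [A.lab == false]
18. n6.live = 28  [B.ok + b.tag + 24]
19. n6.env = true  [true]
20. n14.pre = -1  [terminal]
21. n13.sig = "vz"  ["vz"]
22. n13.pre = 26  [26]
23. n13.lab = false  [c.pre > -1]
24. n13.env = "rn"  ["rn"]
25. n5.sig = "yvz"  ["y" ++ A₁.sig]
26. n5.pre = 11  [11]
27. n5.lab = true  [A₁.lab == false]
28. n5.env = "rnvz"  [A₁.env ++ A₁.sig]
29. n1.depth = true  [A.lab == true]
30. n1.live = 5  [5]
31. n1.env = false  [A.lab == false]
32. n16.ok = 25  [25]
33. n17.ok = -1  [B₀.ok * -1 + 24]
34. n18.ok = 29  [B₀.ok + 30]
35. n19.pre = 28  [terminal]
36. n20.live = -3  [terminal]
37. n21.lab = 13  [terminal]
38. n18.depth = true  [true]
39. n18.live = 24  [c.pre - 4]
40. n18.env = false  [B.ok == c.pre]
41. n22.lab = 7  [terminal]
42. n17.depth = true  [B₁.depth or B₁.env]
43. n17.live = 10  [B₁.live * 2 - 38]
44. n17.env = false  [B₁.live > 24]
45. n16.depth = true  [B₁.env == false]
46. n16.live = -5  [-5]
47. n16.env = false  [B₁.env == true]
48. n15.lab = 9  [9]
49. n15.lim = false  [B.live > -5]
50. n0.lab = 22  [S₁.lab + 13]
51. n0.lim = true  [B.depth or B.env]

false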